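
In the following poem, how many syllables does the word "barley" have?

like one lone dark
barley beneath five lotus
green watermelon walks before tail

2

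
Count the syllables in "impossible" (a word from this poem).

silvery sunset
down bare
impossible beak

4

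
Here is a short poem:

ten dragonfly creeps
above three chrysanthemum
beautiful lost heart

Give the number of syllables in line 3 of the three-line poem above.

5

Line 3: beautiful (3), lost (1), heart (1) → 5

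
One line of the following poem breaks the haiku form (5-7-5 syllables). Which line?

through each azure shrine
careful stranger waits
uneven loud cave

Line 1: "through each azure shrine": 1+1+2+1 = 5 ✓
Line 2: "careful stranger waits": 2+2+1 = 5 (expected 7)
Line 3: "uneven loud cave": 3+1+1 = 5 ✓

The second line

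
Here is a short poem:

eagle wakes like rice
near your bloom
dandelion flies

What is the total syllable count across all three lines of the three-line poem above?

13

Line 1: "eagle wakes like rice": 2+1+1+1 = 5
Line 2: "near your bloom": 1+1+1 = 3
Line 3: "dandelion flies": 4+1 = 5
Total: 5 + 3 + 5 = 13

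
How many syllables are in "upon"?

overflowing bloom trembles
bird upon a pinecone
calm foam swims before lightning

"upon" has 2 syllables.

2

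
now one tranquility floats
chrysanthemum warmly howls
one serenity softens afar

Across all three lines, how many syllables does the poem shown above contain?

23

Line 1: now(1) + one(1) + tranquility(4) + floats(1) = 7
Line 2: chrysanthemum(4) + warmly(2) + howls(1) = 7
Line 3: one(1) + serenity(4) + softens(2) + afar(2) = 9
Total: 7 + 7 + 9 = 23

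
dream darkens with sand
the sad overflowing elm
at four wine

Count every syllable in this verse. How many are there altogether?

15

Line 1: dream(1) + darkens(2) + with(1) + sand(1) = 5
Line 2: the(1) + sad(1) + overflowing(4) + elm(1) = 7
Line 3: at(1) + four(1) + wine(1) = 3
Total: 5 + 7 + 3 = 15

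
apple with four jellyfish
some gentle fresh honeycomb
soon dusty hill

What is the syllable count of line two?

7

Line two: some (1), gentle (2), fresh (1), honeycomb (3) → 7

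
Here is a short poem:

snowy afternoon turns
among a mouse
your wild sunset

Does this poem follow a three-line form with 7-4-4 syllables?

Line 1: snowy(2) + afternoon(3) + turns(1) = 6 (expected 7)
Line 2: among(2) + a(1) + mouse(1) = 4 ✓
Line 3: your(1) + wild(1) + sunset(2) = 4 ✓

No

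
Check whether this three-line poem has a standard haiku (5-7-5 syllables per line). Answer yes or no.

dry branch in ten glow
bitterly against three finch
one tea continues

Yes

Line 1: dry (1), branch (1), in (1), ten (1), glow (1) → 5 ✓
Line 2: bitterly (3), against (2), three (1), finch (1) → 7 ✓
Line 3: one (1), tea (1), continues (3) → 5 ✓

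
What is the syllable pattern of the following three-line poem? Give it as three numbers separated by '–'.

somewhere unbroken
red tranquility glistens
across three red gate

5–7–5

Line 1: somewhere(2) + unbroken(3) = 5
Line 2: red(1) + tranquility(4) + glistens(2) = 7
Line 3: across(2) + three(1) + red(1) + gate(1) = 5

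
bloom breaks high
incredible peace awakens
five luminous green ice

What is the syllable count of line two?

Line two: "incredible peace awakens": 4+1+3 = 8

8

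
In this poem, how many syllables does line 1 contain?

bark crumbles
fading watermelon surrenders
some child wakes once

3

Line 1: bark (1), crumbles (2) → 3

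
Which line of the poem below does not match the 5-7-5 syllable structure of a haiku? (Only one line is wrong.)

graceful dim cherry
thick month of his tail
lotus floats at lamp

Line 2

Line 1: graceful (2), dim (1), cherry (2) → 5 ✓
Line 2: thick (1), month (1), of (1), his (1), tail (1) → 5 (expected 7)
Line 3: lotus (2), floats (1), at (1), lamp (1) → 5 ✓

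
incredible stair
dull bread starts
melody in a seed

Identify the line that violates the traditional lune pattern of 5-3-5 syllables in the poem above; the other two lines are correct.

Line 1: incredible(4) + stair(1) = 5 ✓
Line 2: dull(1) + bread(1) + starts(1) = 3 ✓
Line 3: melody(3) + in(1) + a(1) + seed(1) = 6 (expected 5)

The third line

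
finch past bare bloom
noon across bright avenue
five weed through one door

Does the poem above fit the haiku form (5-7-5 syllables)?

No

Line 1: "finch past bare bloom": 1+1+1+1 = 4 (expected 5)
Line 2: "noon across bright avenue": 1+2+1+3 = 7 ✓
Line 3: "five weed through one door": 1+1+1+1+1 = 5 ✓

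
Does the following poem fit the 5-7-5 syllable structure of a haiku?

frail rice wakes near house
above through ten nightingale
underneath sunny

Yes

Line 1: frail (1), rice (1), wakes (1), near (1), house (1) → 5 ✓
Line 2: above (2), through (1), ten (1), nightingale (3) → 7 ✓
Line 3: underneath (3), sunny (2) → 5 ✓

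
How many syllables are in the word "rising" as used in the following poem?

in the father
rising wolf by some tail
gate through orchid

2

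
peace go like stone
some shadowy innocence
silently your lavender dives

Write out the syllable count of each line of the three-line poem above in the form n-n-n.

4-7-8

Line 1: peace (1), go (1), like (1), stone (1) → 4
Line 2: some (1), shadowy (3), innocence (3) → 7
Line 3: silently (3), your (1), lavender (3), dives (1) → 8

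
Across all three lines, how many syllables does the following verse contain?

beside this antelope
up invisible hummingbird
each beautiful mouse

Line 1: beside (2), this (1), antelope (3) → 6
Line 2: up (1), invisible (4), hummingbird (3) → 8
Line 3: each (1), beautiful (3), mouse (1) → 5
Total: 6 + 8 + 5 = 19

19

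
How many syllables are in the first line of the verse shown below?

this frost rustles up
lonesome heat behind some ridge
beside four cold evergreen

The first line: "this frost rustles up": 1+1+2+1 = 5

5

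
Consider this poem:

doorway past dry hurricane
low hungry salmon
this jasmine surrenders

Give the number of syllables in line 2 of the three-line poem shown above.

Line 2: low (1), hungry (2), salmon (2) → 5

5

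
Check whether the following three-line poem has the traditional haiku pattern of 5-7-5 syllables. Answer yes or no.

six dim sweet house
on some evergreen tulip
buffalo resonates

Line 1: "six dim sweet house": 1+1+1+1 = 4 (expected 5)
Line 2: "on some evergreen tulip": 1+1+3+2 = 7 ✓
Line 3: "buffalo resonates": 3+3 = 6 (expected 5)

No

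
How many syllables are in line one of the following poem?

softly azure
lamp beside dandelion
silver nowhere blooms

Line one: softly (2), azure (2) → 4

4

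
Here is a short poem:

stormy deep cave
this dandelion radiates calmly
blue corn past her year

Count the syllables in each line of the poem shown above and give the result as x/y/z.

4/10/5

Line 1: "stormy deep cave": 2+1+1 = 4
Line 2: "this dandelion radiates calmly": 1+4+3+2 = 10
Line 3: "blue corn past her year": 1+1+1+1+1 = 5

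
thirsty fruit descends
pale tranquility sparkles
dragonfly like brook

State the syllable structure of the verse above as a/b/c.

5/7/5

Line 1: "thirsty fruit descends": 2+1+2 = 5
Line 2: "pale tranquility sparkles": 1+4+2 = 7
Line 3: "dragonfly like brook": 3+1+1 = 5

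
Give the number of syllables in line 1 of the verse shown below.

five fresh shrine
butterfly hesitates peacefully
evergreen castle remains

3

Line 1: "five fresh shrine": 1+1+1 = 3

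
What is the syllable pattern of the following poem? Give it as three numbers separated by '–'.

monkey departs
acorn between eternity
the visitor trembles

Line 1: monkey (2), departs (2) → 4
Line 2: acorn (2), between (2), eternity (4) → 8
Line 3: the (1), visitor (3), trembles (2) → 6

4–8–6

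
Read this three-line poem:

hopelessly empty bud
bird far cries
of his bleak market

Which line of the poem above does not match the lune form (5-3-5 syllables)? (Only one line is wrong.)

Line 1: hopelessly (3), empty (2), bud (1) → 6 (expected 5)
Line 2: bird (1), far (1), cries (1) → 3 ✓
Line 3: of (1), his (1), bleak (1), market (2) → 5 ✓

Line 1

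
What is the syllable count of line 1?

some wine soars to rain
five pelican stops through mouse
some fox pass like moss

5

Line 1: "some wine soars to rain": 1+1+1+1+1 = 5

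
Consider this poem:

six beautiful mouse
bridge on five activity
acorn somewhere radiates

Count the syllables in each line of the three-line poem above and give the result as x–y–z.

5–7–7

Line 1: "six beautiful mouse": 1+3+1 = 5
Line 2: "bridge on five activity": 1+1+1+4 = 7
Line 3: "acorn somewhere radiates": 2+2+3 = 7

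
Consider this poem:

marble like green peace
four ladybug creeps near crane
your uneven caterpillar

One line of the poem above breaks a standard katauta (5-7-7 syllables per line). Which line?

Line 1: marble(2) + like(1) + green(1) + peace(1) = 5 ✓
Line 2: four(1) + ladybug(3) + creeps(1) + near(1) + crane(1) = 7 ✓
Line 3: your(1) + uneven(3) + caterpillar(4) = 8 (expected 7)

The third line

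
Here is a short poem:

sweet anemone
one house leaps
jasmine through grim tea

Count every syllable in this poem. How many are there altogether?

13

Line 1: sweet(1) + anemone(4) = 5
Line 2: one(1) + house(1) + leaps(1) = 3
Line 3: jasmine(2) + through(1) + grim(1) + tea(1) = 5
Total: 5 + 3 + 5 = 13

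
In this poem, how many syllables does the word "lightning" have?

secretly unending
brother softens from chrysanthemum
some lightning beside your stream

2

"lightning" has 2 syllables.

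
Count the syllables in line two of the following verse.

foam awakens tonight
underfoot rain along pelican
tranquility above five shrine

Line two: underfoot(3) + rain(1) + along(2) + pelican(3) = 9

9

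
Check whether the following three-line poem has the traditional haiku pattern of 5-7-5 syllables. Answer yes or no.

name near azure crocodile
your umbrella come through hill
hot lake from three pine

Line 1: name(1) + near(1) + azure(2) + crocodile(3) = 7 (expected 5)
Line 2: your(1) + umbrella(3) + come(1) + through(1) + hill(1) = 7 ✓
Line 3: hot(1) + lake(1) + from(1) + three(1) + pine(1) = 5 ✓

No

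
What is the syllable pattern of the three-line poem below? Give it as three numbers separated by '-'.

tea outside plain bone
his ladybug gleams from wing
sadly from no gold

Line 1: tea(1) + outside(2) + plain(1) + bone(1) = 5
Line 2: his(1) + ladybug(3) + gleams(1) + from(1) + wing(1) = 7
Line 3: sadly(2) + from(1) + no(1) + gold(1) = 5

5-7-5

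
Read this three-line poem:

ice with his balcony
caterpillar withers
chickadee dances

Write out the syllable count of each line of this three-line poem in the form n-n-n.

6-6-5

Line 1: "ice with his balcony": 1+1+1+3 = 6
Line 2: "caterpillar withers": 4+2 = 6
Line 3: "chickadee dances": 3+2 = 5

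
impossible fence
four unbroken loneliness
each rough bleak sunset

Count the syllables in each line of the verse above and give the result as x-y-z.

5-7-5

Line 1: impossible(4) + fence(1) = 5
Line 2: four(1) + unbroken(3) + loneliness(3) = 7
Line 3: each(1) + rough(1) + bleak(1) + sunset(2) = 5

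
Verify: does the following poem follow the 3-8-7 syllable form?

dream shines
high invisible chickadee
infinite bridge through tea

Line 1: "dream shines": 1+1 = 2 (expected 3)
Line 2: "high invisible chickadee": 1+4+3 = 8 ✓
Line 3: "infinite bridge through tea": 3+1+1+1 = 6 (expected 7)

No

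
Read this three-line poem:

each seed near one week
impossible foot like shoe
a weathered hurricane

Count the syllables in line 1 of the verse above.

5

Line 1: each (1), seed (1), near (1), one (1), week (1) → 5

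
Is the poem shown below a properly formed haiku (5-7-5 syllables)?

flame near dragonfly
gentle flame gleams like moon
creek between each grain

Line 1: "flame near dragonfly": 1+1+3 = 5 ✓
Line 2: "gentle flame gleams like moon": 2+1+1+1+1 = 6 (expected 7)
Line 3: "creek between each grain": 1+2+1+1 = 5 ✓

No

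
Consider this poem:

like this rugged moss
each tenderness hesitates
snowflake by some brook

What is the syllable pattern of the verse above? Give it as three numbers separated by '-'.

Line 1: "like this rugged moss": 1+1+2+1 = 5
Line 2: "each tenderness hesitates": 1+3+3 = 7
Line 3: "snowflake by some brook": 2+1+1+1 = 5

5-7-5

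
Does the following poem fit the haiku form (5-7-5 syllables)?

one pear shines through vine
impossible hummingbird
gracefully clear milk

Yes

Line 1: "one pear shines through vine": 1+1+1+1+1 = 5 ✓
Line 2: "impossible hummingbird": 4+3 = 7 ✓
Line 3: "gracefully clear milk": 3+1+1 = 5 ✓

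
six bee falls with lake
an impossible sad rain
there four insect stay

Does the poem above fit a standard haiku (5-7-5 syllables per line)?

Yes

Line 1: six(1) + bee(1) + falls(1) + with(1) + lake(1) = 5 ✓
Line 2: an(1) + impossible(4) + sad(1) + rain(1) = 7 ✓
Line 3: there(1) + four(1) + insect(2) + stay(1) = 5 ✓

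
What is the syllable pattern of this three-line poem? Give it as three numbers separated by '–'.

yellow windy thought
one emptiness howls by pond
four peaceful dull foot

Line 1: yellow (2), windy (2), thought (1) → 5
Line 2: one (1), emptiness (3), howls (1), by (1), pond (1) → 7
Line 3: four (1), peaceful (2), dull (1), foot (1) → 5

5–7–5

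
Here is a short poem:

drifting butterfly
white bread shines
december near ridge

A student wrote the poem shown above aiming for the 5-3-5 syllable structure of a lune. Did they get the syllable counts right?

Yes

Line 1: drifting (2), butterfly (3) → 5 ✓
Line 2: white (1), bread (1), shines (1) → 3 ✓
Line 3: december (3), near (1), ridge (1) → 5 ✓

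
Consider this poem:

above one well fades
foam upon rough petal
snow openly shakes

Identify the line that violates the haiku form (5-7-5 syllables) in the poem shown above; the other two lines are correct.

The second line

Line 1: above(2) + one(1) + well(1) + fades(1) = 5 ✓
Line 2: foam(1) + upon(2) + rough(1) + petal(2) = 6 (expected 7)
Line 3: snow(1) + openly(3) + shakes(1) = 5 ✓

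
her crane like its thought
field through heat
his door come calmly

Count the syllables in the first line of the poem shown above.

5

The first line: her (1), crane (1), like (1), its (1), thought (1) → 5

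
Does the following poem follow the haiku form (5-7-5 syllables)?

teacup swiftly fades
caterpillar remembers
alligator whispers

Line 1: "teacup swiftly fades": 2+2+1 = 5 ✓
Line 2: "caterpillar remembers": 4+3 = 7 ✓
Line 3: "alligator whispers": 4+2 = 6 (expected 5)

No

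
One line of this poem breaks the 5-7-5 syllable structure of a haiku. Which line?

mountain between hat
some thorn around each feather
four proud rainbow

Line 1: mountain (2), between (2), hat (1) → 5 ✓
Line 2: some (1), thorn (1), around (2), each (1), feather (2) → 7 ✓
Line 3: four (1), proud (1), rainbow (2) → 4 (expected 5)

Line 3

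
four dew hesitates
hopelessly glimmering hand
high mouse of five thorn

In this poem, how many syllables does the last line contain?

The last line: high (1), mouse (1), of (1), five (1), thorn (1) → 5

5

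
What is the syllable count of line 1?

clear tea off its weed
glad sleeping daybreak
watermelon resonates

Line 1: "clear tea off its weed": 1+1+1+1+1 = 5

5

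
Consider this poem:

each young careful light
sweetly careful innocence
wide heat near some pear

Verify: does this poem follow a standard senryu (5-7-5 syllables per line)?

Line 1: each(1) + young(1) + careful(2) + light(1) = 5 ✓
Line 2: sweetly(2) + careful(2) + innocence(3) = 7 ✓
Line 3: wide(1) + heat(1) + near(1) + some(1) + pear(1) = 5 ✓

Yes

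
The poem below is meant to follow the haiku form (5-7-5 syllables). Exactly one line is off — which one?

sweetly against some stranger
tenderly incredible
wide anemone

Line 1: sweetly(2) + against(2) + some(1) + stranger(2) = 7 (expected 5)
Line 2: tenderly(3) + incredible(4) = 7 ✓
Line 3: wide(1) + anemone(4) = 5 ✓

Line 1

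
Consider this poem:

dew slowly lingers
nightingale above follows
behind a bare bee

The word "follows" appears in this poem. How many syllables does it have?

2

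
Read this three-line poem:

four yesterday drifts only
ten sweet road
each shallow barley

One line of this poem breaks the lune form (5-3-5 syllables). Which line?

The first line

Line 1: four(1) + yesterday(3) + drifts(1) + only(2) = 7 (expected 5)
Line 2: ten(1) + sweet(1) + road(1) = 3 ✓
Line 3: each(1) + shallow(2) + barley(2) = 5 ✓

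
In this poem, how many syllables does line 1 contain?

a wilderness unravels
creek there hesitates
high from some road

Line 1: a(1) + wilderness(3) + unravels(3) = 7

7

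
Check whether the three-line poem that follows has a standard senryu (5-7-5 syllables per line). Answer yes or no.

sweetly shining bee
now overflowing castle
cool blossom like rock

Yes

Line 1: "sweetly shining bee": 2+2+1 = 5 ✓
Line 2: "now overflowing castle": 1+4+2 = 7 ✓
Line 3: "cool blossom like rock": 1+2+1+1 = 5 ✓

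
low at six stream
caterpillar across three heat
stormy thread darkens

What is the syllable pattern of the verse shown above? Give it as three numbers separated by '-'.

4-8-5

Line 1: "low at six stream": 1+1+1+1 = 4
Line 2: "caterpillar across three heat": 4+2+1+1 = 8
Line 3: "stormy thread darkens": 2+1+2 = 5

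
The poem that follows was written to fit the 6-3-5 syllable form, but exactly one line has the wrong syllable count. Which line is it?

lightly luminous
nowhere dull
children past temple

Line 1: "lightly luminous": 2+3 = 5 (expected 6)
Line 2: "nowhere dull": 2+1 = 3 ✓
Line 3: "children past temple": 2+1+2 = 5 ✓

Line 1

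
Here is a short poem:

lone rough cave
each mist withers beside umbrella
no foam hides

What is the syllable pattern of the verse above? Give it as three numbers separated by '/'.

Line 1: "lone rough cave": 1+1+1 = 3
Line 2: "each mist withers beside umbrella": 1+1+2+2+3 = 9
Line 3: "no foam hides": 1+1+1 = 3

3/9/3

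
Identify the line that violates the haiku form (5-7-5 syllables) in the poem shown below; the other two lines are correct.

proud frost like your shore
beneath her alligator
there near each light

Line 1: proud (1), frost (1), like (1), your (1), shore (1) → 5 ✓
Line 2: beneath (2), her (1), alligator (4) → 7 ✓
Line 3: there (1), near (1), each (1), light (1) → 4 (expected 5)

Line 3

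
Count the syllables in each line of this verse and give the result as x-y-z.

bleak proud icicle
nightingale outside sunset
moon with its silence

Line 1: bleak (1), proud (1), icicle (3) → 5
Line 2: nightingale (3), outside (2), sunset (2) → 7
Line 3: moon (1), with (1), its (1), silence (2) → 5

5-7-5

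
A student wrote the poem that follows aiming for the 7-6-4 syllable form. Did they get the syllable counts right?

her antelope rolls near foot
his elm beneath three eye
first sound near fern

Yes

Line 1: her(1) + antelope(3) + rolls(1) + near(1) + foot(1) = 7 ✓
Line 2: his(1) + elm(1) + beneath(2) + three(1) + eye(1) = 6 ✓
Line 3: first(1) + sound(1) + near(1) + fern(1) = 4 ✓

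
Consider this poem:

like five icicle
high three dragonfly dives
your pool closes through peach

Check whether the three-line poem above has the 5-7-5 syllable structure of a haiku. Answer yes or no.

No

Line 1: like (1), five (1), icicle (3) → 5 ✓
Line 2: high (1), three (1), dragonfly (3), dives (1) → 6 (expected 7)
Line 3: your (1), pool (1), closes (2), through (1), peach (1) → 6 (expected 5)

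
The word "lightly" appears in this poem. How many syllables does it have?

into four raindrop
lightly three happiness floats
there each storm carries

2

"lightly" has 2 syllables.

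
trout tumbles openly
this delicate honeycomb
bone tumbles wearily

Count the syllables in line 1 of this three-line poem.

Line 1: "trout tumbles openly": 1+2+3 = 6

6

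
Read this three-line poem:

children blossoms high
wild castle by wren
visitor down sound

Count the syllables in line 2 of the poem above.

Line 2: wild (1), castle (2), by (1), wren (1) → 5

5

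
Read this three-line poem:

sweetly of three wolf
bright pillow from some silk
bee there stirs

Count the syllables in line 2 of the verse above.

Line 2: "bright pillow from some silk": 1+2+1+1+1 = 6

6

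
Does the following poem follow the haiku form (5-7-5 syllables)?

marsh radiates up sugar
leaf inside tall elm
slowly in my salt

Line 1: marsh (1), radiates (3), up (1), sugar (2) → 7 (expected 5)
Line 2: leaf (1), inside (2), tall (1), elm (1) → 5 (expected 7)
Line 3: slowly (2), in (1), my (1), salt (1) → 5 ✓

No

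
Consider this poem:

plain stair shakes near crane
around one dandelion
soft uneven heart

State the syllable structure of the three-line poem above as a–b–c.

Line 1: plain(1) + stair(1) + shakes(1) + near(1) + crane(1) = 5
Line 2: around(2) + one(1) + dandelion(4) = 7
Line 3: soft(1) + uneven(3) + heart(1) = 5

5–7–5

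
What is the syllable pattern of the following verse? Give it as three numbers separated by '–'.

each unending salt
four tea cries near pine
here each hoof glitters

5–5–5

Line 1: each (1), unending (3), salt (1) → 5
Line 2: four (1), tea (1), cries (1), near (1), pine (1) → 5
Line 3: here (1), each (1), hoof (1), glitters (2) → 5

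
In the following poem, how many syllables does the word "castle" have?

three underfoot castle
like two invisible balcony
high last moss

"castle" has 2 syllables.

2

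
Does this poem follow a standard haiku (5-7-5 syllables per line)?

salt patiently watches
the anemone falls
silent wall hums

No

Line 1: salt (1), patiently (3), watches (2) → 6 (expected 5)
Line 2: the (1), anemone (4), falls (1) → 6 (expected 7)
Line 3: silent (2), wall (1), hums (1) → 4 (expected 5)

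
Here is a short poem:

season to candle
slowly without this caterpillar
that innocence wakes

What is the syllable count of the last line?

5

The last line: "that innocence wakes": 1+3+1 = 5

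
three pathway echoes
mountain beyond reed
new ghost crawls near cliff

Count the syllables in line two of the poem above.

5

Line two: mountain(2) + beyond(2) + reed(1) = 5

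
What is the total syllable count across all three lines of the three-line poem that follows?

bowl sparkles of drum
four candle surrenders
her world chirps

Line 1: "bowl sparkles of drum": 1+2+1+1 = 5
Line 2: "four candle surrenders": 1+2+3 = 6
Line 3: "her world chirps": 1+1+1 = 3
Total: 5 + 6 + 3 = 14

14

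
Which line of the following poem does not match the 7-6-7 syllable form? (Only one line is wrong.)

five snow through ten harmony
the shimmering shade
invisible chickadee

Line 1: "five snow through ten harmony": 1+1+1+1+3 = 7 ✓
Line 2: "the shimmering shade": 1+3+1 = 5 (expected 6)
Line 3: "invisible chickadee": 4+3 = 7 ✓

Line 2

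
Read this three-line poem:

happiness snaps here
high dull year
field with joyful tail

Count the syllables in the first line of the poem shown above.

5

The first line: happiness(3) + snaps(1) + here(1) = 5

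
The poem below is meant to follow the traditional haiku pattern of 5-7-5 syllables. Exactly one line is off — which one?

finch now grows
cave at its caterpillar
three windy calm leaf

The first line

Line 1: finch (1), now (1), grows (1) → 3 (expected 5)
Line 2: cave (1), at (1), its (1), caterpillar (4) → 7 ✓
Line 3: three (1), windy (2), calm (1), leaf (1) → 5 ✓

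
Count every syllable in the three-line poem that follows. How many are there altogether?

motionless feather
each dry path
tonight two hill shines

13

Line 1: motionless (3), feather (2) → 5
Line 2: each (1), dry (1), path (1) → 3
Line 3: tonight (2), two (1), hill (1), shines (1) → 5
Total: 5 + 3 + 5 = 13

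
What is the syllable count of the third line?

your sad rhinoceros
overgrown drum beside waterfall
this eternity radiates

The third line: this(1) + eternity(4) + radiates(3) = 8

8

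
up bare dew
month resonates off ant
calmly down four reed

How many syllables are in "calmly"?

2

"calmly" has 2 syllables.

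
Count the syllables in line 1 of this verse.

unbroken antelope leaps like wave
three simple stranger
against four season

Line 1: unbroken(3) + antelope(3) + leaps(1) + like(1) + wave(1) = 9

9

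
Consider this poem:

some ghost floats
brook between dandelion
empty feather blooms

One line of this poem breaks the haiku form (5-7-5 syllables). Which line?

The first line

Line 1: some (1), ghost (1), floats (1) → 3 (expected 5)
Line 2: brook (1), between (2), dandelion (4) → 7 ✓
Line 3: empty (2), feather (2), blooms (1) → 5 ✓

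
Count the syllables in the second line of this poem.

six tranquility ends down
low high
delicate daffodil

2

The second line: low (1), high (1) → 2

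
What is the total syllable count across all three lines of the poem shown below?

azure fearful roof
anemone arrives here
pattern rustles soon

17

Line 1: "azure fearful roof": 2+2+1 = 5
Line 2: "anemone arrives here": 4+2+1 = 7
Line 3: "pattern rustles soon": 2+2+1 = 5
Total: 5 + 7 + 5 = 17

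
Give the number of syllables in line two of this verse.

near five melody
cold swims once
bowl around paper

Line two: "cold swims once": 1+1+1 = 3

3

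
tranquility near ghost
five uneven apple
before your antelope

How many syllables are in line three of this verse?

6

Line three: before(2) + your(1) + antelope(3) = 6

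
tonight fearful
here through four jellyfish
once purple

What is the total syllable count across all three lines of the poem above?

13

Line 1: "tonight fearful": 2+2 = 4
Line 2: "here through four jellyfish": 1+1+1+3 = 6
Line 3: "once purple": 1+2 = 3
Total: 4 + 6 + 3 = 13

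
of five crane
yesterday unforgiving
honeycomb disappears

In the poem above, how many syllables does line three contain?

Line three: honeycomb (3), disappears (3) → 6

6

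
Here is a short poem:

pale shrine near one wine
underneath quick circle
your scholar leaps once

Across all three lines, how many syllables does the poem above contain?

16

Line 1: "pale shrine near one wine": 1+1+1+1+1 = 5
Line 2: "underneath quick circle": 3+1+2 = 6
Line 3: "your scholar leaps once": 1+2+1+1 = 5
Total: 5 + 6 + 5 = 16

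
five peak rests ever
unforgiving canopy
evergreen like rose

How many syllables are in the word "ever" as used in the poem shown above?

"ever" has 2 syllables.

2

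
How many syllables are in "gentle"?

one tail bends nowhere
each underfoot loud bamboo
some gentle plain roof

2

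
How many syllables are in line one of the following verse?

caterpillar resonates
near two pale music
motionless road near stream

7

Line one: caterpillar (4), resonates (3) → 7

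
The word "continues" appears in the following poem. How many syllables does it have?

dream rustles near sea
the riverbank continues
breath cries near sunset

3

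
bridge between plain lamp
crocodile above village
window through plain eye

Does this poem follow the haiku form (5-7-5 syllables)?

Yes

Line 1: "bridge between plain lamp": 1+2+1+1 = 5 ✓
Line 2: "crocodile above village": 3+2+2 = 7 ✓
Line 3: "window through plain eye": 2+1+1+1 = 5 ✓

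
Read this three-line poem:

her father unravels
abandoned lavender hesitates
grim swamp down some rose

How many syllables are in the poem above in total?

Line 1: her (1), father (2), unravels (3) → 6
Line 2: abandoned (3), lavender (3), hesitates (3) → 9
Line 3: grim (1), swamp (1), down (1), some (1), rose (1) → 5
Total: 6 + 9 + 5 = 20

20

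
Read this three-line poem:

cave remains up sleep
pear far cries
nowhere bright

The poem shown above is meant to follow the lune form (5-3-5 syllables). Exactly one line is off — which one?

Line 1: cave (1), remains (2), up (1), sleep (1) → 5 ✓
Line 2: pear (1), far (1), cries (1) → 3 ✓
Line 3: nowhere (2), bright (1) → 3 (expected 5)

The third line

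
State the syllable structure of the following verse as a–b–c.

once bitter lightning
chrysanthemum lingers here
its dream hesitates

5–7–5

Line 1: once(1) + bitter(2) + lightning(2) = 5
Line 2: chrysanthemum(4) + lingers(2) + here(1) = 7
Line 3: its(1) + dream(1) + hesitates(3) = 5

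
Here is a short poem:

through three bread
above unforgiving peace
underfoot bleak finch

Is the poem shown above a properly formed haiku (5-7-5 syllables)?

No

Line 1: through (1), three (1), bread (1) → 3 (expected 5)
Line 2: above (2), unforgiving (4), peace (1) → 7 ✓
Line 3: underfoot (3), bleak (1), finch (1) → 5 ✓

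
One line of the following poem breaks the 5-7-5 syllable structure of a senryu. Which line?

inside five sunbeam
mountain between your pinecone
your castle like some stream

Line 3

Line 1: "inside five sunbeam": 2+1+2 = 5 ✓
Line 2: "mountain between your pinecone": 2+2+1+2 = 7 ✓
Line 3: "your castle like some stream": 1+2+1+1+1 = 6 (expected 5)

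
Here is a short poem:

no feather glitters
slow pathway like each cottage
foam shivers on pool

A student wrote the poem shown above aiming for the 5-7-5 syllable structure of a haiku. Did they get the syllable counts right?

Yes

Line 1: no(1) + feather(2) + glitters(2) = 5 ✓
Line 2: slow(1) + pathway(2) + like(1) + each(1) + cottage(2) = 7 ✓
Line 3: foam(1) + shivers(2) + on(1) + pool(1) = 5 ✓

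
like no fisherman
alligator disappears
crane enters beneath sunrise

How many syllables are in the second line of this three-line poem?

7

The second line: alligator(4) + disappears(3) = 7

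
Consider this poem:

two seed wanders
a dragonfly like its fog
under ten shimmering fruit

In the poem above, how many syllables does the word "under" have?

"under" has 2 syllables.

2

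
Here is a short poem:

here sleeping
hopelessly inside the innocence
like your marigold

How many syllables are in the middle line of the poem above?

9

The middle line: hopelessly (3), inside (2), the (1), innocence (3) → 9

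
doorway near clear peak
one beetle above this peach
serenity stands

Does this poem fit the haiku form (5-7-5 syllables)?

Line 1: doorway(2) + near(1) + clear(1) + peak(1) = 5 ✓
Line 2: one(1) + beetle(2) + above(2) + this(1) + peach(1) = 7 ✓
Line 3: serenity(4) + stands(1) = 5 ✓

Yes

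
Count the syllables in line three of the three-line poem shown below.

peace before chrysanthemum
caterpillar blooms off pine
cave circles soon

4

Line three: cave(1) + circles(2) + soon(1) = 4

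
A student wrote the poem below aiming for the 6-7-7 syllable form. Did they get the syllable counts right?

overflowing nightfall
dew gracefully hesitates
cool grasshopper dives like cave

Line 1: overflowing(4) + nightfall(2) = 6 ✓
Line 2: dew(1) + gracefully(3) + hesitates(3) = 7 ✓
Line 3: cool(1) + grasshopper(3) + dives(1) + like(1) + cave(1) = 7 ✓

Yes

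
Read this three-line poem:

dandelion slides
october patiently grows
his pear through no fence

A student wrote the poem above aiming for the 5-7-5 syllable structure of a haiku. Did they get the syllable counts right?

Yes

Line 1: dandelion (4), slides (1) → 5 ✓
Line 2: october (3), patiently (3), grows (1) → 7 ✓
Line 3: his (1), pear (1), through (1), no (1), fence (1) → 5 ✓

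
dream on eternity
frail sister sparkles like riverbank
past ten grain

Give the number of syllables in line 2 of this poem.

Line 2: frail(1) + sister(2) + sparkles(2) + like(1) + riverbank(3) = 9

9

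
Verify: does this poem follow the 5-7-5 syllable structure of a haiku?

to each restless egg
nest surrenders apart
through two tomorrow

Line 1: to (1), each (1), restless (2), egg (1) → 5 ✓
Line 2: nest (1), surrenders (3), apart (2) → 6 (expected 7)
Line 3: through (1), two (1), tomorrow (3) → 5 ✓

No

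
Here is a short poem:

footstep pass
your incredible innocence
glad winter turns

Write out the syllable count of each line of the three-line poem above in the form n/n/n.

Line 1: "footstep pass": 2+1 = 3
Line 2: "your incredible innocence": 1+4+3 = 8
Line 3: "glad winter turns": 1+2+1 = 4

3/8/4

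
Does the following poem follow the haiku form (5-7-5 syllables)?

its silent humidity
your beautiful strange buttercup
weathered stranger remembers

Line 1: "its silent humidity": 1+2+4 = 7 (expected 5)
Line 2: "your beautiful strange buttercup": 1+3+1+3 = 8 (expected 7)
Line 3: "weathered stranger remembers": 2+2+3 = 7 (expected 5)

No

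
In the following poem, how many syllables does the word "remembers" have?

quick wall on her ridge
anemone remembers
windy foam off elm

"remembers" has 3 syllables.

3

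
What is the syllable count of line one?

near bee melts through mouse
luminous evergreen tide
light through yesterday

5

Line one: near (1), bee (1), melts (1), through (1), mouse (1) → 5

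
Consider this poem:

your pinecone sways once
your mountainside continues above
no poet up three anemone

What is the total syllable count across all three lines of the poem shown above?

23

Line 1: "your pinecone sways once": 1+2+1+1 = 5
Line 2: "your mountainside continues above": 1+3+3+2 = 9
Line 3: "no poet up three anemone": 1+2+1+1+4 = 9
Total: 5 + 9 + 9 = 23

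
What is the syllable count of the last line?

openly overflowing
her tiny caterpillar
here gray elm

The last line: here (1), gray (1), elm (1) → 3

3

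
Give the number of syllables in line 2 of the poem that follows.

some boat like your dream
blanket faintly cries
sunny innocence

5

Line 2: blanket(2) + faintly(2) + cries(1) = 5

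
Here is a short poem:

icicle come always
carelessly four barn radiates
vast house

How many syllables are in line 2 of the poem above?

Line 2: carelessly(3) + four(1) + barn(1) + radiates(3) = 8

8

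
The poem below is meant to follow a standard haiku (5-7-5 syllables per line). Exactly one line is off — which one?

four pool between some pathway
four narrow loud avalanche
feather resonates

Line 1

Line 1: "four pool between some pathway": 1+1+2+1+2 = 7 (expected 5)
Line 2: "four narrow loud avalanche": 1+2+1+3 = 7 ✓
Line 3: "feather resonates": 2+3 = 5 ✓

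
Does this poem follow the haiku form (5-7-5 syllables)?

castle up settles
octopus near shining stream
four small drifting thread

Line 1: "castle up settles": 2+1+2 = 5 ✓
Line 2: "octopus near shining stream": 3+1+2+1 = 7 ✓
Line 3: "four small drifting thread": 1+1+2+1 = 5 ✓

Yes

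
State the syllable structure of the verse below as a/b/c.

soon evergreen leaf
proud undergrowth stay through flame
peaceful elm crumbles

5/7/5

Line 1: soon(1) + evergreen(3) + leaf(1) = 5
Line 2: proud(1) + undergrowth(3) + stay(1) + through(1) + flame(1) = 7
Line 3: peaceful(2) + elm(1) + crumbles(2) = 5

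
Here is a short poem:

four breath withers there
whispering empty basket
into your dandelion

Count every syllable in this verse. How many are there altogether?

19

Line 1: four (1), breath (1), withers (2), there (1) → 5
Line 2: whispering (3), empty (2), basket (2) → 7
Line 3: into (2), your (1), dandelion (4) → 7
Total: 5 + 7 + 7 = 19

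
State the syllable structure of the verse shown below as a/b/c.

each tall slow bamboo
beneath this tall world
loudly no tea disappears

Line 1: each(1) + tall(1) + slow(1) + bamboo(2) = 5
Line 2: beneath(2) + this(1) + tall(1) + world(1) = 5
Line 3: loudly(2) + no(1) + tea(1) + disappears(3) = 7

5/5/7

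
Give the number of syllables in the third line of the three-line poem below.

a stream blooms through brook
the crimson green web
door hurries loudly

5

The third line: door(1) + hurries(2) + loudly(2) = 5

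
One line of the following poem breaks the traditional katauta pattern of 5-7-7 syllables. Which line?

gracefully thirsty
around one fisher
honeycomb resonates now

The second line

Line 1: "gracefully thirsty": 3+2 = 5 ✓
Line 2: "around one fisher": 2+1+2 = 5 (expected 7)
Line 3: "honeycomb resonates now": 3+3+1 = 7 ✓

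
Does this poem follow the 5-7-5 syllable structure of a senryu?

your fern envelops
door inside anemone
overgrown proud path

Yes

Line 1: your (1), fern (1), envelops (3) → 5 ✓
Line 2: door (1), inside (2), anemone (4) → 7 ✓
Line 3: overgrown (3), proud (1), path (1) → 5 ✓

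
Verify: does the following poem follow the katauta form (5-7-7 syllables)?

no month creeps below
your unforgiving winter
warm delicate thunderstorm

Yes

Line 1: "no month creeps below": 1+1+1+2 = 5 ✓
Line 2: "your unforgiving winter": 1+4+2 = 7 ✓
Line 3: "warm delicate thunderstorm": 1+3+3 = 7 ✓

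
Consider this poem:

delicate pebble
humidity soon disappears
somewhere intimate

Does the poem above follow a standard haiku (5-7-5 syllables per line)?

No

Line 1: "delicate pebble": 3+2 = 5 ✓
Line 2: "humidity soon disappears": 4+1+3 = 8 (expected 7)
Line 3: "somewhere intimate": 2+3 = 5 ✓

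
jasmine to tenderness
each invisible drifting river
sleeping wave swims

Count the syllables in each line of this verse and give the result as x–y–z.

6–9–4

Line 1: jasmine(2) + to(1) + tenderness(3) = 6
Line 2: each(1) + invisible(4) + drifting(2) + river(2) = 9
Line 3: sleeping(2) + wave(1) + swims(1) = 4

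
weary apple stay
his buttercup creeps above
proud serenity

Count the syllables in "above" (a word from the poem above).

2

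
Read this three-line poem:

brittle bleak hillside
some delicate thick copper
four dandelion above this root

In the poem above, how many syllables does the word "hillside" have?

2

"hillside" has 2 syllables.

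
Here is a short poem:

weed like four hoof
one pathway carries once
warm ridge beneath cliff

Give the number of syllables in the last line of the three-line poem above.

The last line: warm (1), ridge (1), beneath (2), cliff (1) → 5

5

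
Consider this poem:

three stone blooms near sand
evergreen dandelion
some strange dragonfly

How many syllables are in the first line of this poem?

5

The first line: three(1) + stone(1) + blooms(1) + near(1) + sand(1) = 5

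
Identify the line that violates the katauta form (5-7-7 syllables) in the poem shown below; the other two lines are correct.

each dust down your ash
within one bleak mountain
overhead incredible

Line 2

Line 1: each (1), dust (1), down (1), your (1), ash (1) → 5 ✓
Line 2: within (2), one (1), bleak (1), mountain (2) → 6 (expected 7)
Line 3: overhead (3), incredible (4) → 7 ✓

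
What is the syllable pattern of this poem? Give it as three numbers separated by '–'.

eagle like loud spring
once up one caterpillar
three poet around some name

5–7–7

Line 1: eagle (2), like (1), loud (1), spring (1) → 5
Line 2: once (1), up (1), one (1), caterpillar (4) → 7
Line 3: three (1), poet (2), around (2), some (1), name (1) → 7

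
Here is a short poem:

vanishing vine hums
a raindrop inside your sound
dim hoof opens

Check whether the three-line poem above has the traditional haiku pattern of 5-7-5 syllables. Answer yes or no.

Line 1: vanishing(3) + vine(1) + hums(1) = 5 ✓
Line 2: a(1) + raindrop(2) + inside(2) + your(1) + sound(1) = 7 ✓
Line 3: dim(1) + hoof(1) + opens(2) = 4 (expected 5)

No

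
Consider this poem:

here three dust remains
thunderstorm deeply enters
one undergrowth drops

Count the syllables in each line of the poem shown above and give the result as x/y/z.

5/7/5

Line 1: here(1) + three(1) + dust(1) + remains(2) = 5
Line 2: thunderstorm(3) + deeply(2) + enters(2) = 7
Line 3: one(1) + undergrowth(3) + drops(1) = 5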